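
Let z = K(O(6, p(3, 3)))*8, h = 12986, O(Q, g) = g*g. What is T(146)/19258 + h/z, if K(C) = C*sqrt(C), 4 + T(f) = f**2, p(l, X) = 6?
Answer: 71727881/8319456 ≈ 8.6217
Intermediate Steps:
O(Q, g) = g**2
T(f) = -4 + f**2
K(C) = C**(3/2)
z = 1728 (z = (6**2)**(3/2)*8 = 36**(3/2)*8 = 216*8 = 1728)
T(146)/19258 + h/z = (-4 + 146**2)/19258 + 12986/1728 = (-4 + 21316)*(1/19258) + 12986*(1/1728) = 21312*(1/19258) + 6493/864 = 10656/9629 + 6493/864 = 71727881/8319456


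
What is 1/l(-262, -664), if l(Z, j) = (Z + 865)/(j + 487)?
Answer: -59/201 ≈ -0.29353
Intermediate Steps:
l(Z, j) = (865 + Z)/(487 + j)
1/l(-262, -664) = 1/((865 - 262)/(487 - 664)) = 1/(603/(-177)) = 1/(-1/177*603) = 1/(-201/59) = -59/201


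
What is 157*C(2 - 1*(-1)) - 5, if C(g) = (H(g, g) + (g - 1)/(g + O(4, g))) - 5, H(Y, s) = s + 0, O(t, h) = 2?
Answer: -1281/5 ≈ -256.20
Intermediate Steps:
H(Y, s) = s
C(g) = -5 + g + (-1 + g)/(2 + g) (C(g) = (g + (g - 1)/(g + 2)) - 5 = (g + (-1 + g)/(2 + g)) - 5 = -5 + g + (-1 + g)/(2 + g))
157*C(2 - 1*(-1)) - 5 = 157*((-11 + (2 - 1*(-1))**2 - 2*(2 - 1*(-1)))/(2 + (2 - 1*(-1)))) - 5 = 157*((-11 + (2 + 1)**2 - 2*(2 + 1))/(2 + (2 + 1))) - 5 = 157*((-11 + 3**2 - 2*3)/(2 + 3)) - 5 = 157*((-11 + 9 - 6)/5) - 5 = 157*((1/5)*(-8)) - 5 = 157*(-8/5) - 5 = -1256/5 - 5 = -1281/5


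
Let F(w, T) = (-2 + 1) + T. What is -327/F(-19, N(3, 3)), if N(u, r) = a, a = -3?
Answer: 327/4 ≈ 81.750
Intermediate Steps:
N(u, r) = -3
F(w, T) = -1 + T
-327/F(-19, N(3, 3)) = -327/(-1 - 3) = -327/(-4) = -327*(-¼) = 327/4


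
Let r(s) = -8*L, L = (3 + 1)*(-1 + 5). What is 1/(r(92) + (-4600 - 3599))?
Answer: -1/8327 ≈ -0.00012009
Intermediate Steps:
L = 16 (L = 4*4 = 16)
r(s) = -128 (r(s) = -8*16 = -128)
1/(r(92) + (-4600 - 3599)) = 1/(-128 + (-4600 - 3599)) = 1/(-128 - 8199) = 1/(-8327) = -1/8327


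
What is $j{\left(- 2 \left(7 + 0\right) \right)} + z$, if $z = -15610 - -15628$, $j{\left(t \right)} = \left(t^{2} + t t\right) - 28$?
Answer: $382$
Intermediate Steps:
$j{\left(t \right)} = -28 + 2 t^{2}$ ($j{\left(t \right)} = \left(t^{2} + t^{2}\right) - 28 = 2 t^{2} - 28 = -28 + 2 t^{2}$)
$z = 18$ ($z = -15610 + 15628 = 18$)
$j{\left(- 2 \left(7 + 0\right) \right)} + z = \left(-28 + 2 \left(- 2 \left(7 + 0\right)\right)^{2}\right) + 18 = \left(-28 + 2 \left(\left(-2\right) 7\right)^{2}\right) + 18 = \left(-28 + 2 \left(-14\right)^{2}\right) + 18 = \left(-28 + 2 \cdot 196\right) + 18 = \left(-28 + 392\right) + 18 = 364 + 18 = 382$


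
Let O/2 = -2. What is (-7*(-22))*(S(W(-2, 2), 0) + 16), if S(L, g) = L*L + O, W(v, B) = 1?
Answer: 2002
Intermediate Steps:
O = -4 (O = 2*(-2) = -4)
S(L, g) = -4 + L² (S(L, g) = L*L - 4 = L² - 4 = -4 + L²)
(-7*(-22))*(S(W(-2, 2), 0) + 16) = (-7*(-22))*((-4 + 1²) + 16) = 154*((-4 + 1) + 16) = 154*(-3 + 16) = 154*13 = 2002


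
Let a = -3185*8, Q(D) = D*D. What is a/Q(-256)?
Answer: -3185/8192 ≈ -0.38879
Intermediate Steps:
Q(D) = D²
a = -25480
a/Q(-256) = -25480/((-256)²) = -25480/65536 = -25480*1/65536 = -3185/8192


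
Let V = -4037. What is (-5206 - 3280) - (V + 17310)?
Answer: -21759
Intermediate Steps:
(-5206 - 3280) - (V + 17310) = (-5206 - 3280) - (-4037 + 17310) = -8486 - 1*13273 = -8486 - 13273 = -21759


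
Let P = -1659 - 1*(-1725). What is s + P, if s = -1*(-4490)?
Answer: 4556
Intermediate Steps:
s = 4490
P = 66 (P = -1659 + 1725 = 66)
s + P = 4490 + 66 = 4556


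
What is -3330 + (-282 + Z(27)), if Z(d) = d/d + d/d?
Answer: -3610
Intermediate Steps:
Z(d) = 2 (Z(d) = 1 + 1 = 2)
-3330 + (-282 + Z(27)) = -3330 + (-282 + 2) = -3330 - 280 = -3610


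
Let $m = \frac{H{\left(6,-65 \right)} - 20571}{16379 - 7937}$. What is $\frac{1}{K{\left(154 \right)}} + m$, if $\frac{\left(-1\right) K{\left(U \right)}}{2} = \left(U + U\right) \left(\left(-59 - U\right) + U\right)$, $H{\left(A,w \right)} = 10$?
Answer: $- \frac{53375753}{21915432} \approx -2.4355$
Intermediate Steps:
$K{\left(U \right)} = 236 U$ ($K{\left(U \right)} = - 2 \left(U + U\right) \left(\left(-59 - U\right) + U\right) = - 2 \cdot 2 U \left(-59\right) = - 2 \left(- 118 U\right) = 236 U$)
$m = - \frac{20561}{8442}$ ($m = \frac{10 - 20571}{16379 - 7937} = - \frac{20561}{8442} \approx -2.4356$)
$\frac{1}{K{\left(154 \right)}} + m = \frac{1}{236 \cdot 154} - \frac{20561}{8442} = \frac{1}{36344} - \frac{20561}{8442} = - \frac{53375753}{21915432}$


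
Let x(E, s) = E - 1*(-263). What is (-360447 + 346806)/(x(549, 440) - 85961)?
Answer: 4547/28383 ≈ 0.16020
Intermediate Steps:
x(E, s) = 263 + E (x(E, s) = E + 263 = 263 + E)
(-360447 + 346806)/(x(549, 440) - 85961) = (-360447 + 346806)/((263 + 549) - 85961) = -13641/(812 - 85961) = -13641/(-85149) = -13641*(-1/85149) = 4547/28383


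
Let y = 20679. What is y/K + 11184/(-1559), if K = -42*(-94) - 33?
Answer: -3848933/2034495 ≈ -1.8918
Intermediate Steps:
K = 3915 (K = 3948 - 33 = 3915)
y/K + 11184/(-1559) = 20679/3915 + 11184/(-1559) = 20679*(1/3915) + 11184*(-1/1559) = 6893/1305 - 11184/1559 = -3848933/2034495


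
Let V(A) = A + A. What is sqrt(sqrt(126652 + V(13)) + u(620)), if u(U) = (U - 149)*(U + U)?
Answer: sqrt(584040 + sqrt(126678)) ≈ 764.46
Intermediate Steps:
V(A) = 2*A
u(U) = 2*U*(-149 + U) (u(U) = (-149 + U)*(2*U) = 2*U*(-149 + U))
sqrt(sqrt(126652 + V(13)) + u(620)) = sqrt(sqrt(126652 + 2*13) + 2*620*(-149 + 620)) = sqrt(sqrt(126652 + 26) + 2*620*471) = sqrt(sqrt(126678) + 584040) = sqrt(584040 + sqrt(126678))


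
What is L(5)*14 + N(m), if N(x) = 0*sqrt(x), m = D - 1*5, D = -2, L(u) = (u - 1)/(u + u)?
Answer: 28/5 ≈ 5.6000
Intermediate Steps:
L(u) = (-1 + u)/(2*u) (L(u) = (-1 + u)/((2*u)) = (-1 + u)*(1/(2*u)) = (-1 + u)/(2*u))
m = -7 (m = -2 - 1*5 = -2 - 5 = -7)
N(x) = 0
L(5)*14 + N(m) = ((1/2)*(-1 + 5)/5)*14 + 0 = ((1/2)*(1/5)*4)*14 + 0 = (2/5)*14 + 0 = 28/5 + 0 = 28/5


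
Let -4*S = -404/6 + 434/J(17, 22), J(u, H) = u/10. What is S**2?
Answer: 22972849/10404 ≈ 2208.1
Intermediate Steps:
J(u, H) = u/10 (J(u, H) = u*(1/10) = u/10)
S = -4793/102 (S = -(-404/6 + 434/(((1/10)*17)))/4 = -(-404*1/6 + 434/(17/10))/4 = -(-202/3 + 434*(10/17))/4 = -(-202/3 + 4340/17)/4 = -1/4*9586/51 = -4793/102 ≈ -46.990)
S**2 = (-4793/102)**2 = 22972849/10404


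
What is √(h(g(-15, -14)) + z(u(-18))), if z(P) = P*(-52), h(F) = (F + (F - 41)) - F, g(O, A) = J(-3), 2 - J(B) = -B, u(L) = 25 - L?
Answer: I*√2278 ≈ 47.728*I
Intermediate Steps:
J(B) = 2 + B (J(B) = 2 - (-1)*B = 2 + B)
g(O, A) = -1 (g(O, A) = 2 - 3 = -1)
h(F) = -41 + F (h(F) = (F + (-41 + F)) - F = (-41 + 2*F) - F = -41 + F)
z(P) = -52*P
√(h(g(-15, -14)) + z(u(-18))) = √((-41 - 1) - 52*(25 - 1*(-18))) = √(-42 - 52*(25 + 18)) = √(-42 - 52*43) = √(-42 - 2236) = √(-2278) = I*√2278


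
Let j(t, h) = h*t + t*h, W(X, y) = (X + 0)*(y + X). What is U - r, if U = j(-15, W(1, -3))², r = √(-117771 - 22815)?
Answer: 3600 - I*√140586 ≈ 3600.0 - 374.95*I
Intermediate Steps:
r = I*√140586 (r = √(-140586) = I*√140586 ≈ 374.95*I)
W(X, y) = X*(X + y)
j(t, h) = 2*h*t (j(t, h) = h*t + h*t = 2*h*t)
U = 3600 (U = (2*(1*(1 - 3))*(-15))² = (2*(1*(-2))*(-15))² = (2*(-2)*(-15))² = 60² = 3600)
U - r = 3600 - I*√140586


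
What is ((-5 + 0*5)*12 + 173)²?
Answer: 12769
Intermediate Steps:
((-5 + 0*5)*12 + 173)² = ((-5 + 0)*12 + 173)² = (-5*12 + 173)² = (-60 + 173)² = 113² = 12769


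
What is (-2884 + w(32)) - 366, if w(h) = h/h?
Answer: -3249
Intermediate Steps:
w(h) = 1
(-2884 + w(32)) - 366 = (-2884 + 1) - 366 = -2883 - 366 = -3249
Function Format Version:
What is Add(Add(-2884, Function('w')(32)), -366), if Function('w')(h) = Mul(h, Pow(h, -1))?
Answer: -3249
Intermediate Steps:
Function('w')(h) = 1
Add(Add(-2884, Function('w')(32)), -366) = Add(Add(-2884, 1), -366) = Add(-2883, -366) = -3249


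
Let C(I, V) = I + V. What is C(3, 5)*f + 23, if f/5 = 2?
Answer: 103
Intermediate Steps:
f = 10 (f = 5*2 = 10)
C(3, 5)*f + 23 = (3 + 5)*10 + 23 = 8*10 + 23 = 80 + 23 = 103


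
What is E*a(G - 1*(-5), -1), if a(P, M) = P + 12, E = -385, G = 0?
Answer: -6545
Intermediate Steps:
a(P, M) = 12 + P
E*a(G - 1*(-5), -1) = -385*(12 + (0 - 1*(-5))) = -385*(12 + (0 + 5)) = -385*(12 + 5) = -385*17 = -6545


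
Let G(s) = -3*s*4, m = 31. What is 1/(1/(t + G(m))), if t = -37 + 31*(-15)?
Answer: -874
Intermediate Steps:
G(s) = -12*s
t = -502 (t = -37 - 465 = -502)
1/(1/(t + G(m))) = 1/(1/(-502 - 12*31)) = 1/(1/(-502 - 372)) = 1/(1/(-874)) = 1/(-1/874) = -874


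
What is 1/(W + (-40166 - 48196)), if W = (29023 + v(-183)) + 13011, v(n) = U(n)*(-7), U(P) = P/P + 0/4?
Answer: -1/46335 ≈ -2.1582e-5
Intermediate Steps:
U(P) = 1 (U(P) = 1 + 0*(¼) = 1 + 0 = 1)
v(n) = -7 (v(n) = 1*(-7) = -7)
W = 42027 (W = (29023 - 7) + 13011 = 29016 + 13011 = 42027)
1/(W + (-40166 - 48196)) = 1/(42027 + (-40166 - 48196)) = 1/(42027 - 88362) = 1/(-46335) = -1/46335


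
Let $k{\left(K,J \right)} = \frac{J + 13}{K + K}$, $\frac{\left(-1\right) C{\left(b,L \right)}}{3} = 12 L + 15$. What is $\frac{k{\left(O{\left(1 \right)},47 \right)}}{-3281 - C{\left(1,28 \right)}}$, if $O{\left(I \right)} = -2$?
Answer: $\frac{15}{2228} \approx 0.0067325$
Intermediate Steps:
$C{\left(b,L \right)} = -45 - 36 L$ ($C{\left(b,L \right)} = - 3 \left(12 L + 15\right) = - 3 \left(15 + 12 L\right) = -45 - 36 L$)
$k{\left(K,J \right)} = \frac{13 + J}{2 K}$
$\frac{k{\left(O{\left(1 \right)},47 \right)}}{-3281 - C{\left(1,28 \right)}} = \frac{\frac{1}{2} \frac{1}{-2} \left(13 + 47\right)}{-3281 - \left(-45 - 1008\right)} = \frac{\frac{1}{2} \left(- \frac{1}{2}\right) 60}{-3281 - \left(-45 - 1008\right)} = - \frac{15}{-3281 - -1053} = - \frac{15}{-3281 + 1053} = - \frac{15}{-2228} = \left(-15\right) \left(- \frac{1}{2228}\right) = \frac{15}{2228}$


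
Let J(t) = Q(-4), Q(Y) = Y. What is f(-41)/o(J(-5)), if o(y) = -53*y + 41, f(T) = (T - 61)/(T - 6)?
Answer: 102/11891 ≈ 0.0085779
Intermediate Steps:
J(t) = -4
f(T) = (-61 + T)/(-6 + T)
o(y) = 41 - 53*y
f(-41)/o(J(-5)) = ((-61 - 41)/(-6 - 41))/(41 - 53*(-4)) = (-102/(-47))/(41 + 212) = -1/47*(-102)/253 = (102/47)*(1/253) = 102/11891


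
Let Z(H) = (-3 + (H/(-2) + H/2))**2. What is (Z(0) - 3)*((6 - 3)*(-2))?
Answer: -36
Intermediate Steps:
Z(H) = 9 (Z(H) = (-3 + (H*(-1/2) + H*(1/2)))**2 = (-3 + (-H/2 + H/2))**2 = (-3 + 0)**2 = (-3)**2 = 9)
(Z(0) - 3)*((6 - 3)*(-2)) = (9 - 3)*((6 - 3)*(-2)) = 6*(3*(-2)) = 6*(-6) = -36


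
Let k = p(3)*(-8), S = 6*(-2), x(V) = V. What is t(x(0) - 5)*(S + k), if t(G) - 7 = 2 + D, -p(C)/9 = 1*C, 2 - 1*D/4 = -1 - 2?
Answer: 5916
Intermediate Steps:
D = 20 (D = 8 - 4*(-1 - 2) = 8 - 4*(-3) = 8 + 12 = 20)
p(C) = -9*C
S = -12
t(G) = 29 (t(G) = 7 + (2 + 20) = 7 + 22 = 29)
k = 216 (k = -9*3*(-8) = -27*(-8) = 216)
t(x(0) - 5)*(S + k) = 29*(-12 + 216) = 29*204 = 5916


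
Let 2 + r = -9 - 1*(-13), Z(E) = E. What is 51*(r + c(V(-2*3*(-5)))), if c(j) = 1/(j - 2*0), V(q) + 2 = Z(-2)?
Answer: 357/4 ≈ 89.250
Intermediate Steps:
V(q) = -4 (V(q) = -2 - 2 = -4)
c(j) = 1/j (c(j) = 1/(j + 0) = 1/j)
r = 2 (r = -2 + (-9 - 1*(-13)) = -2 + (-9 + 13) = -2 + 4 = 2)
51*(r + c(V(-2*3*(-5)))) = 51*(2 + 1/(-4)) = 51*(2 - 1/4) = 51*(7/4) = 357/4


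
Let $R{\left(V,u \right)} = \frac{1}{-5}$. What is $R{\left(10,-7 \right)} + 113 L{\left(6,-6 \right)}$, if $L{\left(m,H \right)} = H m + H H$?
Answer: $- \frac{1}{5} \approx -0.2$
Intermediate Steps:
$R{\left(V,u \right)} = - \frac{1}{5}$
$L{\left(m,H \right)} = H^{2} + H m$ ($L{\left(m,H \right)} = H m + H^{2} = H^{2} + H m$)
$R{\left(10,-7 \right)} + 113 L{\left(6,-6 \right)} = - \frac{1}{5} + 113 \left(- 6 \left(-6 + 6\right)\right) = - \frac{1}{5} + 113 \left(\left(-6\right) 0\right) = - \frac{1}{5} + 113 \cdot 0 = - \frac{1}{5} + 0 = - \frac{1}{5}$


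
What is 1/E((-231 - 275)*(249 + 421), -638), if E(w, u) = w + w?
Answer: -1/678040 ≈ -1.4748e-6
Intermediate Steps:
E(w, u) = 2*w
1/E((-231 - 275)*(249 + 421), -638) = 1/(2*((-231 - 275)*(249 + 421))) = 1/(2*(-506*670)) = 1/(2*(-339020)) = 1/(-678040) = -1/678040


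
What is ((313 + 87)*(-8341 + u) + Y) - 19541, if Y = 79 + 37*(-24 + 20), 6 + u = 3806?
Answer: -1836010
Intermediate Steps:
u = 3800 (u = -6 + 3806 = 3800)
Y = -69 (Y = 79 + 37*(-4) = 79 - 148 = -69)
((313 + 87)*(-8341 + u) + Y) - 19541 = ((313 + 87)*(-8341 + 3800) - 69) - 19541 = (400*(-4541) - 69) - 19541 = (-1816400 - 69) - 19541 = -1816469 - 19541 = -1836010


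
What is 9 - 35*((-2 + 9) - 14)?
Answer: 254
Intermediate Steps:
9 - 35*((-2 + 9) - 14) = 9 - 35*(7 - 14) = 9 - 35*(-7) = 9 + 245 = 254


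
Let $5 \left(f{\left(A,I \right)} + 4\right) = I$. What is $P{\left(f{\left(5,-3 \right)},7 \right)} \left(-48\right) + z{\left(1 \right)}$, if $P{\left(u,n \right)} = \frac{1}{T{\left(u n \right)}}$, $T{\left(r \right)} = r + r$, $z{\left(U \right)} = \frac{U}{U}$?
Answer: $\frac{281}{161} \approx 1.7453$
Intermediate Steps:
$f{\left(A,I \right)} = -4 + \frac{I}{5}$
$z{\left(U \right)} = 1$
$T{\left(r \right)} = 2 r$
$P{\left(u,n \right)} = \frac{1}{2 n u}$ ($P{\left(u,n \right)} = \frac{1}{2 u n} = \frac{1}{2 n u}$)
$P{\left(f{\left(5,-3 \right)},7 \right)} \left(-48\right) + z{\left(1 \right)} = \frac{1}{2 \cdot 7 \left(-4 + \frac{1}{5} \left(-3\right)\right)} \left(-48\right) + 1 = \frac{1}{2} \cdot \frac{1}{7} \frac{1}{-4 - \frac{3}{5}} \left(-48\right) + 1 = \frac{1}{2} \cdot \frac{1}{7} \frac{1}{- \frac{23}{5}} \left(-48\right) + 1 = \frac{1}{2} \cdot \frac{1}{7} \left(- \frac{5}{23}\right) \left(-48\right) + 1 = \left(- \frac{5}{322}\right) \left(-48\right) + 1 = \frac{120}{161} + 1 = \frac{281}{161}$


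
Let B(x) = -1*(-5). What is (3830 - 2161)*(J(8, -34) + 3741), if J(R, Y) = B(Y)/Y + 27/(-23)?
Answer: 4880872001/782 ≈ 6.2415e+6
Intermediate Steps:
B(x) = 5
J(R, Y) = -27/23 + 5/Y (J(R, Y) = 5/Y + 27/(-23) = 5/Y + 27*(-1/23) = 5/Y - 27/23 = -27/23 + 5/Y)
(3830 - 2161)*(J(8, -34) + 3741) = (3830 - 2161)*((-27/23 + 5/(-34)) + 3741) = 1669*((-27/23 + 5*(-1/34)) + 3741) = 1669*((-27/23 - 5/34) + 3741) = 1669*(-1033/782 + 3741) = 1669*(2924429/782) = 4880872001/782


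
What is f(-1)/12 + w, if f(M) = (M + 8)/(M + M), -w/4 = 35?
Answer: -3367/24 ≈ -140.29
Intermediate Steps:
w = -140 (w = -4*35 = -140)
f(M) = (8 + M)/(2*M) (f(M) = (8 + M)/((2*M)) = (8 + M)*(1/(2*M)) = (8 + M)/(2*M))
f(-1)/12 + w = ((½)*(8 - 1)/(-1))/12 - 140 = ((½)*(-1)*7)/12 - 140 = (1/12)*(-7/2) - 140 = -7/24 - 140 = -3367/24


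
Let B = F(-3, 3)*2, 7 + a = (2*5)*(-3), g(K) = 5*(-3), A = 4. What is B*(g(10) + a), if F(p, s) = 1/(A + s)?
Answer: -104/7 ≈ -14.857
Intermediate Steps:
g(K) = -15
F(p, s) = 1/(4 + s)
a = -37 (a = -7 + (2*5)*(-3) = -7 + 10*(-3) = -7 - 30 = -37)
B = 2/7 (B = 2/(4 + 3) = 2/7 ≈ 0.28571)
B*(g(10) + a) = 2*(-15 - 37)/7 = (2/7)*(-52) = -104/7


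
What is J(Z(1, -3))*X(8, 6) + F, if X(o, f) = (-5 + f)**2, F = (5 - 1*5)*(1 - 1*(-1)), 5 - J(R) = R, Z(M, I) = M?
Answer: 4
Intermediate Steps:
J(R) = 5 - R
F = 0 (F = (5 - 5)*(1 + 1) = 0*2 = 0)
J(Z(1, -3))*X(8, 6) + F = (5 - 1*1)*(-5 + 6)**2 + 0 = (5 - 1)*1**2 + 0 = 4*1 + 0 = 4 + 0 = 4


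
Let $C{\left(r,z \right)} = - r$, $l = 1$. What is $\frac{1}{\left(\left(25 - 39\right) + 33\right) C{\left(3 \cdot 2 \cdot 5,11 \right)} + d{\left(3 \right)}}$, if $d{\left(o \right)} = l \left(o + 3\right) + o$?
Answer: $- \frac{1}{561} \approx -0.0017825$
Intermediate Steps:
$d{\left(o \right)} = 3 + 2 o$ ($d{\left(o \right)} = 1 \left(o + 3\right) + o = 1 \left(3 + o\right) + o = \left(3 + o\right) + o = 3 + 2 o$)
$\frac{1}{\left(\left(25 - 39\right) + 33\right) C{\left(3 \cdot 2 \cdot 5,11 \right)} + d{\left(3 \right)}} = \frac{1}{\left(\left(25 - 39\right) + 33\right) \left(- 3 \cdot 2 \cdot 5\right) + \left(3 + 2 \cdot 3\right)} = \frac{1}{\left(-14 + 33\right) \left(- 6 \cdot 5\right) + \left(3 + 6\right)} = \frac{1}{19 \left(\left(-1\right) 30\right) + 9} = \frac{1}{19 \left(-30\right) + 9} = \frac{1}{-570 + 9} = \frac{1}{-561} = - \frac{1}{561}$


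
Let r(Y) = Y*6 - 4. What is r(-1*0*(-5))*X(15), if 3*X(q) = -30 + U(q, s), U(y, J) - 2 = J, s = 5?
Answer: 92/3 ≈ 30.667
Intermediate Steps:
U(y, J) = 2 + J
r(Y) = -4 + 6*Y (r(Y) = 6*Y - 4 = -4 + 6*Y)
X(q) = -23/3 (X(q) = (-30 + (2 + 5))/3 = (-30 + 7)/3 = (1/3)*(-23) = -23/3)
r(-1*0*(-5))*X(15) = (-4 + 6*(-1*0*(-5)))*(-23/3) = (-4 + 6*(0*(-5)))*(-23/3) = (-4 + 6*0)*(-23/3) = (-4 + 0)*(-23/3) = -4*(-23/3) = 92/3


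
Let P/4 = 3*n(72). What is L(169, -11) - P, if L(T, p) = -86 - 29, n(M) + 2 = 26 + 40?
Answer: -883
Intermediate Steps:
n(M) = 64 (n(M) = -2 + (26 + 40) = -2 + 66 = 64)
L(T, p) = -115
P = 768 (P = 4*(3*64) = 4*192 = 768)
L(169, -11) - P = -115 - 1*768 = -115 - 768 = -883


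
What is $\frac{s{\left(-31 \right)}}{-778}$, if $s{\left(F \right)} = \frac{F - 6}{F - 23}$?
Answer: $- \frac{37}{42012} \approx -0.0008807$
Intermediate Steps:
$s{\left(F \right)} = \frac{-6 + F}{-23 + F}$
$\frac{s{\left(-31 \right)}}{-778} = \frac{\frac{1}{-23 - 31} \left(-6 - 31\right)}{-778} = \frac{1}{-54} \left(-37\right) \left(- \frac{1}{778}\right) = \left(- \frac{1}{54}\right) \left(-37\right) \left(- \frac{1}{778}\right) = \frac{37}{54} \left(- \frac{1}{778}\right) = - \frac{37}{42012}$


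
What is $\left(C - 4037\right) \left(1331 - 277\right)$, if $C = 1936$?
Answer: $-2214454$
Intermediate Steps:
$\left(C - 4037\right) \left(1331 - 277\right) = \left(1936 - 4037\right) \left(1331 - 277\right) = \left(-2101\right) 1054 = -2214454$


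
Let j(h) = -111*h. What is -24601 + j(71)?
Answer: -32482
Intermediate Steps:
-24601 + j(71) = -24601 - 111*71 = -24601 - 7881 = -32482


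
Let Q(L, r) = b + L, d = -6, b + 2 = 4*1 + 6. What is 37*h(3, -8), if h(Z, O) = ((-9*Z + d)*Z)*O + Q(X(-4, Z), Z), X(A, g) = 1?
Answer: 29637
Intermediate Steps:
b = 8 (b = -2 + (4*1 + 6) = -2 + (4 + 6) = -2 + 10 = 8)
Q(L, r) = 8 + L
h(Z, O) = 9 + O*Z*(-6 - 9*Z) (h(Z, O) = ((-9*Z - 6)*Z)*O + (8 + 1) = ((-6 - 9*Z)*Z)*O + 9 = (Z*(-6 - 9*Z))*O + 9 = O*Z*(-6 - 9*Z) + 9 = 9 + O*Z*(-6 - 9*Z))
37*h(3, -8) = 37*(9 - 9*(-8)*3**2 - 6*(-8)*3) = 37*(9 - 9*(-8)*9 + 144) = 37*(9 + 648 + 144) = 37*801 = 29637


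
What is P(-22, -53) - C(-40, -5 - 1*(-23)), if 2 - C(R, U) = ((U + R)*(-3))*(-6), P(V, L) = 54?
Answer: -344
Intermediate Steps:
C(R, U) = 2 - 18*R - 18*U (C(R, U) = 2 - (U + R)*(-3)*(-6) = 2 - (R + U)*(-3)*(-6) = 2 - (-3*R - 3*U)*(-6) = 2 - (18*R + 18*U) = 2 + (-18*R - 18*U) = 2 - 18*R - 18*U)
P(-22, -53) - C(-40, -5 - 1*(-23)) = 54 - (2 - 18*(-40) - 18*(-5 - 1*(-23))) = 54 - (2 + 720 - 18*(-5 + 23)) = 54 - (2 + 720 - 18*18) = 54 - (2 + 720 - 324) = 54 - 1*398 = 54 - 398 = -344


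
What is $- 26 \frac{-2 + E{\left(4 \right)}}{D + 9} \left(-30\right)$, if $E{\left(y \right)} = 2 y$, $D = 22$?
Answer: $\frac{4680}{31} \approx 150.97$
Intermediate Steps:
$- 26 \frac{-2 + E{\left(4 \right)}}{D + 9} \left(-30\right) = - 26 \frac{-2 + 2 \cdot 4}{22 + 9} \left(-30\right) = - 26 \frac{-2 + 8}{31} \left(-30\right) = - 26 \cdot 6 \cdot \frac{1}{31} \left(-30\right) = \left(-26\right) \frac{6}{31} \left(-30\right) = \left(- \frac{156}{31}\right) \left(-30\right) = \frac{4680}{31}$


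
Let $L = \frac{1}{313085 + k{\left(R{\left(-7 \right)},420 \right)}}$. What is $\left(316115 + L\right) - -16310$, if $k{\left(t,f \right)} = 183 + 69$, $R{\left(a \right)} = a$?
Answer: $\frac{104161052226}{313337} \approx 3.3243 \cdot 10^{5}$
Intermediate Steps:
$k{\left(t,f \right)} = 252$
$L = \frac{1}{313337}$ ($L = \frac{1}{313085 + 252} = \frac{1}{313337} \approx 3.1915 \cdot 10^{-6}$)
$\left(316115 + L\right) - -16310 = \left(316115 + \frac{1}{313337}\right) - -16310 = \frac{99050525756}{313337} + 16310 = \frac{104161052226}{313337}$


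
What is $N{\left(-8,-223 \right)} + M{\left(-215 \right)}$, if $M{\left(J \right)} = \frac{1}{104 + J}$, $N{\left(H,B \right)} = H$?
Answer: $- \frac{889}{111} \approx -8.009$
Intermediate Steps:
$N{\left(-8,-223 \right)} + M{\left(-215 \right)} = -8 + \frac{1}{104 - 215} = -8 + \frac{1}{-111} = -8 - \frac{1}{111} = - \frac{889}{111}$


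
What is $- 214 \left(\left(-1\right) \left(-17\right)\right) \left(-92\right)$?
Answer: $334696$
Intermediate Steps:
$- 214 \left(\left(-1\right) \left(-17\right)\right) \left(-92\right) = \left(-214\right) 17 \left(-92\right) = \left(-3638\right) \left(-92\right) = 334696$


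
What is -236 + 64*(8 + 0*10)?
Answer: 276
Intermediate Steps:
-236 + 64*(8 + 0*10) = -236 + 64*(8 + 0) = -236 + 64*8 = -236 + 512 = 276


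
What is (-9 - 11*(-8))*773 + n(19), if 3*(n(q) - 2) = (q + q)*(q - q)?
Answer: 61069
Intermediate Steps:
n(q) = 2 (n(q) = 2 + ((q + q)*(q - q))/3 = 2 + ((2*q)*0)/3 = 2 + (1/3)*0 = 2 + 0 = 2)
(-9 - 11*(-8))*773 + n(19) = (-9 - 11*(-8))*773 + 2 = (-9 + 88)*773 + 2 = 79*773 + 2 = 61067 + 2 = 61069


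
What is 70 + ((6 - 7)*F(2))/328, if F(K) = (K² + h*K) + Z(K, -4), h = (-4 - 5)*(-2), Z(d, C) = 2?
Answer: 11459/164 ≈ 69.872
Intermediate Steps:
h = 18 (h = -9*(-2) = 18)
F(K) = 2 + K² + 18*K (F(K) = (K² + 18*K) + 2 = 2 + K² + 18*K)
70 + ((6 - 7)*F(2))/328 = 70 + ((6 - 7)*(2 + 2² + 18*2))/328 = 70 - (2 + 4 + 36)*(1/328) = 70 - 1*42*(1/328) = 70 - 42*1/328 = 70 - 21/164 = 11459/164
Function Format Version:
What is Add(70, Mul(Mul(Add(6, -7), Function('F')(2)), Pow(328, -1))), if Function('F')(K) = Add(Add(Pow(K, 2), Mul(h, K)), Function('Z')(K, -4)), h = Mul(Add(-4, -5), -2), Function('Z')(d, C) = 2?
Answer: Rational(11459, 164) ≈ 69.872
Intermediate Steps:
h = 18 (h = Mul(-9, -2) = 18)
Function('F')(K) = Add(2, Pow(K, 2), Mul(18, K)) (Function('F')(K) = Add(Add(Pow(K, 2), Mul(18, K)), 2) = Add(2, Pow(K, 2), Mul(18, K)))
Add(70, Mul(Mul(Add(6, -7), Function('F')(2)), Pow(328, -1))) = Add(70, Mul(Mul(Add(6, -7), Add(2, Pow(2, 2), Mul(18, 2))), Pow(328, -1))) = Add(70, Mul(Mul(-1, Add(2, 4, 36)), Rational(1, 328))) = Add(70, Mul(Mul(-1, 42), Rational(1, 328))) = Add(70, Mul(-42, Rational(1, 328))) = Add(70, Rational(-21, 164)) = Rational(11459, 164)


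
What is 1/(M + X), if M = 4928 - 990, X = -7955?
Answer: -1/4017 ≈ -0.00024894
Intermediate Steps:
M = 3938
1/(M + X) = 1/(3938 - 7955) = 1/(-4017) = -1/4017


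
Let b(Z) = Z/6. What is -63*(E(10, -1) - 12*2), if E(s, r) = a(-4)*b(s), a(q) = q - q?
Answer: 1512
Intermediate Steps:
b(Z) = Z/6 (b(Z) = Z*(⅙) = Z/6)
a(q) = 0
E(s, r) = 0 (E(s, r) = 0*(s/6) = 0)
-63*(E(10, -1) - 12*2) = -63*(0 - 12*2) = -63*(0 - 24) = -63*(-24) = 1512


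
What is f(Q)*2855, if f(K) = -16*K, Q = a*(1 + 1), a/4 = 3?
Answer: -1096320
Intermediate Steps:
a = 12 (a = 4*3 = 12)
Q = 24 (Q = 12*(1 + 1) = 12*2 = 24)
f(Q)*2855 = -16*24*2855 = -384*2855 = -1096320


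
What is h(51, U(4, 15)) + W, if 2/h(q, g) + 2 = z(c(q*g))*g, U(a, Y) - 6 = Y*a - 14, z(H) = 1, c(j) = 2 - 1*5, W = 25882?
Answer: 647051/25 ≈ 25882.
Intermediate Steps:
c(j) = -3 (c(j) = 2 - 5 = -3)
U(a, Y) = -8 + Y*a (U(a, Y) = 6 + (Y*a - 14) = 6 + (-14 + Y*a) = -8 + Y*a)
h(q, g) = 2/(-2 + g) (h(q, g) = 2/(-2 + 1*g) = 2/(-2 + g))
h(51, U(4, 15)) + W = 2/(-2 + (-8 + 15*4)) + 25882 = 2/(-2 + (-8 + 60)) + 25882 = 2/(-2 + 52) + 25882 = 2/50 + 25882 = 2*(1/50) + 25882 = 1/25 + 25882 = 647051/25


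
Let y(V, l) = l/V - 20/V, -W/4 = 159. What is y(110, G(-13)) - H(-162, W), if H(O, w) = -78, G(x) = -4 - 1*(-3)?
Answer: 8559/110 ≈ 77.809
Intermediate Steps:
W = -636 (W = -4*159 = -636)
G(x) = -1 (G(x) = -4 + 3 = -1)
y(V, l) = -20/V + l/V
y(110, G(-13)) - H(-162, W) = (-20 - 1)/110 - 1*(-78) = (1/110)*(-21) + 78 = -21/110 + 78 = 8559/110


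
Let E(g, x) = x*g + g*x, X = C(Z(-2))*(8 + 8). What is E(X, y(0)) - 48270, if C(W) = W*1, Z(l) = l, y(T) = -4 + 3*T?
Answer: -48014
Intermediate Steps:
C(W) = W
X = -32 (X = -2*(8 + 8) = -2*16 = -32)
E(g, x) = 2*g*x (E(g, x) = g*x + g*x = 2*g*x)
E(X, y(0)) - 48270 = 2*(-32)*(-4 + 3*0) - 48270 = 2*(-32)*(-4 + 0) - 48270 = 2*(-32)*(-4) - 48270 = 256 - 48270 = -48014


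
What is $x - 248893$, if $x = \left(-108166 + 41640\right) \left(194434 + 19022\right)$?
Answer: $-14200622749$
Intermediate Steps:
$x = -14200373856$ ($x = \left(-66526\right) 213456 = -14200373856$)
$x - 248893 = -14200373856 - 248893 = -14200622749$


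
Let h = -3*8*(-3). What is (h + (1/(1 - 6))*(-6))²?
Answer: 133956/25 ≈ 5358.2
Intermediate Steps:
h = 72 (h = -24*(-3) = 72)
(h + (1/(1 - 6))*(-6))² = (72 + (1/(1 - 6))*(-6))² = (72 + (1/(-5))*(-6))² = (72 + (1*(-⅕))*(-6))² = (72 - ⅕*(-6))² = (72 + 6/5)² = (366/5)² = 133956/25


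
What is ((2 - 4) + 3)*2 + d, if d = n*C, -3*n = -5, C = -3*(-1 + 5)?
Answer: -18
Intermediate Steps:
C = -12 (C = -3*4 = -12)
n = 5/3 (n = -⅓*(-5) = 5/3 ≈ 1.6667)
d = -20 (d = (5/3)*(-12) = -20)
((2 - 4) + 3)*2 + d = ((2 - 4) + 3)*2 - 20 = (-2 + 3)*2 - 20 = 1*2 - 20 = 2 - 20 = -18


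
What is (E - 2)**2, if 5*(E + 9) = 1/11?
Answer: 364816/3025 ≈ 120.60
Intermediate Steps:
E = -494/55 (E = -9 + (1/5)/11 = -9 + (1/5)*(1/11) = -9 + 1/55 = -494/55 ≈ -8.9818)
(E - 2)**2 = (-494/55 - 2)**2 = (-604/55)**2 = 364816/3025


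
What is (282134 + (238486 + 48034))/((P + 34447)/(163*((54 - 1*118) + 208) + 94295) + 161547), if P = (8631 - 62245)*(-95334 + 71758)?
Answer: 33484337809/10144471830 ≈ 3.3007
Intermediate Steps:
P = 1264003664 (P = -53614*(-23576) = 1264003664)
(282134 + (238486 + 48034))/((P + 34447)/(163*((54 - 1*118) + 208) + 94295) + 161547) = (282134 + (238486 + 48034))/((1264003664 + 34447)/(163*((54 - 1*118) + 208) + 94295) + 161547) = (282134 + 286520)/(1264038111/(163*((54 - 118) + 208) + 94295) + 161547) = 568654/(1264038111/(163*(-64 + 208) + 94295) + 161547) = 568654/(1264038111/(163*144 + 94295) + 161547) = 568654/(1264038111/(23472 + 94295) + 161547) = 568654/(1264038111/117767 + 161547) = 568654/(20288943660/117767) = 568654*(117767/20288943660) = 33484337809/10144471830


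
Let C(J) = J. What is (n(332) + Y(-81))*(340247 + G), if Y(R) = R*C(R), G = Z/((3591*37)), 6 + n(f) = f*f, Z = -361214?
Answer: 754179417433195/18981 ≈ 3.9733e+10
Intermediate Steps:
n(f) = -6 + f² (n(f) = -6 + f*f = -6 + f²)
G = -51602/18981 (G = -361214/(3591*37) = -361214/132867 = -361214*1/132867 = -51602/18981 ≈ -2.7186)
Y(R) = R² (Y(R) = R*R = R²)
(n(332) + Y(-81))*(340247 + G) = ((-6 + 332²) + (-81)²)*(340247 - 51602/18981) = ((-6 + 110224) + 6561)*(6458176705/18981) = (110218 + 6561)*(6458176705/18981) = 116779*(6458176705/18981) = 754179417433195/18981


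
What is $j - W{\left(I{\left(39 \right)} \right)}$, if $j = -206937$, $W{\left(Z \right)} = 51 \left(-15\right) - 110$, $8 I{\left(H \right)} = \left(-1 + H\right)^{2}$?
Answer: $-206062$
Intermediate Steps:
$I{\left(H \right)} = \frac{\left(-1 + H\right)^{2}}{8}$
$W{\left(Z \right)} = -875$ ($W{\left(Z \right)} = -765 - 110 = -875$)
$j - W{\left(I{\left(39 \right)} \right)} = -206937 - -875 = -206937 + 875 = -206062$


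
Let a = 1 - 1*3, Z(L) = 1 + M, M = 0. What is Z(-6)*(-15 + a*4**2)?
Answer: -47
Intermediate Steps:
Z(L) = 1 (Z(L) = 1 + 0 = 1)
a = -2 (a = 1 - 3 = -2)
Z(-6)*(-15 + a*4**2) = 1*(-15 - 2*4**2) = 1*(-15 - 2*16) = 1*(-15 - 32) = 1*(-47) = -47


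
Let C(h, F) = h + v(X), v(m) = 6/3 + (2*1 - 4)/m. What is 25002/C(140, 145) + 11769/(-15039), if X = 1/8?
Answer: 6935596/35091 ≈ 197.65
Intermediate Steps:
X = 1/8 ≈ 0.12500
v(m) = 2 - 2/m (v(m) = 6*(1/3) + (2 - 4)/m = 2 - 2/m)
C(h, F) = -14 + h (C(h, F) = h + (2 - 2/1/8) = h + (2 - 2*8) = h + (2 - 16) = h - 14 = -14 + h)
25002/C(140, 145) + 11769/(-15039) = 25002/(-14 + 140) + 11769/(-15039) = 25002/126 + 11769*(-1/15039) = 25002*(1/126) - 3923/5013 = 1389/7 - 3923/5013 = 6935596/35091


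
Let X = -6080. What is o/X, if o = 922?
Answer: -461/3040 ≈ -0.15164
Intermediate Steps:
o/X = 922/(-6080) = 922*(-1/6080) = -461/3040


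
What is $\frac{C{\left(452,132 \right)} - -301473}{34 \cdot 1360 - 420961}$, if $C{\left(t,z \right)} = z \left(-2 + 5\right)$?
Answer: $- \frac{100623}{124907} \approx -0.80558$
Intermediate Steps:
$C{\left(t,z \right)} = 3 z$ ($C{\left(t,z \right)} = z 3 = 3 z$)
$\frac{C{\left(452,132 \right)} - -301473}{34 \cdot 1360 - 420961} = \frac{3 \cdot 132 - -301473}{34 \cdot 1360 - 420961} = \frac{396 + 301473}{46240 - 420961} = \frac{301869}{-374721} = 301869 \left(- \frac{1}{374721}\right) = - \frac{100623}{124907}$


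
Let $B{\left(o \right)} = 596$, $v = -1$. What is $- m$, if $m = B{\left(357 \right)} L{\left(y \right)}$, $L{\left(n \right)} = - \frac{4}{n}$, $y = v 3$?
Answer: $- \frac{2384}{3} \approx -794.67$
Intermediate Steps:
$y = -3$ ($y = \left(-1\right) 3 = -3$)
$m = \frac{2384}{3}$ ($m = 596 \left(- \frac{4}{-3}\right) = 596 \left(\left(-4\right) \left(- \frac{1}{3}\right)\right) = 596 \cdot \frac{4}{3} = \frac{2384}{3} \approx 794.67$)
$- m = \left(-1\right) \frac{2384}{3} = - \frac{2384}{3}$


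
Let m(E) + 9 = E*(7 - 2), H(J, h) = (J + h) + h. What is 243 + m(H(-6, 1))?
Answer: 214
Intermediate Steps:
H(J, h) = J + 2*h
m(E) = -9 + 5*E (m(E) = -9 + E*(7 - 2) = -9 + E*5 = -9 + 5*E)
243 + m(H(-6, 1)) = 243 + (-9 + 5*(-6 + 2*1)) = 243 + (-9 + 5*(-6 + 2)) = 243 + (-9 + 5*(-4)) = 243 + (-9 - 20) = 243 - 29 = 214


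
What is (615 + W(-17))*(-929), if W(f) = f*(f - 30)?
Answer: -1313606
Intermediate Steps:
W(f) = f*(-30 + f)
(615 + W(-17))*(-929) = (615 - 17*(-30 - 17))*(-929) = (615 - 17*(-47))*(-929) = (615 + 799)*(-929) = 1414*(-929) = -1313606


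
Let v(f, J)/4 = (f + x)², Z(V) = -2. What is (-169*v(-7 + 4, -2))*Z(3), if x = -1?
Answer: 21632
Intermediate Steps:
v(f, J) = 4*(-1 + f)² (v(f, J) = 4*(f - 1)² = 4*(-1 + f)²)
(-169*v(-7 + 4, -2))*Z(3) = -676*(-1 + (-7 + 4))²*(-2) = -676*(-1 - 3)²*(-2) = -676*(-4)²*(-2) = -676*16*(-2) = -169*64*(-2) = -10816*(-2) = 21632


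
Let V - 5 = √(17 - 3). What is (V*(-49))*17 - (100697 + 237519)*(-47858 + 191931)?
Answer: -48727797933 - 833*√14 ≈ -4.8728e+10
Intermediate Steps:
V = 5 + √14 (V = 5 + √(17 - 3) = 5 + √14 ≈ 8.7417)
(V*(-49))*17 - (100697 + 237519)*(-47858 + 191931) = ((5 + √14)*(-49))*17 - (100697 + 237519)*(-47858 + 191931) = (-245 - 49*√14)*17 - 338216*144073 = (-4165 - 833*√14) - 1*48727793768 = (-4165 - 833*√14) - 48727793768 = -48727797933 - 833*√14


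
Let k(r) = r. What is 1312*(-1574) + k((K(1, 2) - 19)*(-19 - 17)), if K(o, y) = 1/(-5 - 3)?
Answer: -4128799/2 ≈ -2.0644e+6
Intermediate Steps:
K(o, y) = -⅛ (K(o, y) = 1/(-8) = -⅛)
1312*(-1574) + k((K(1, 2) - 19)*(-19 - 17)) = 1312*(-1574) + (-⅛ - 19)*(-19 - 17) = -2065088 - 153/8*(-36) = -2065088 + 1377/2 = -4128799/2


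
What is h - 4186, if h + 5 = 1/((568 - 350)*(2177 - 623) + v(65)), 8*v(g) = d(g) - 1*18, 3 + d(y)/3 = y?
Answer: -1419881462/338793 ≈ -4191.0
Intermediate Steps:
d(y) = -9 + 3*y
v(g) = -27/8 + 3*g/8 (v(g) = ((-9 + 3*g) - 1*18)/8 = ((-9 + 3*g) - 18)/8 = (-27 + 3*g)/8 = -27/8 + 3*g/8)
h = -1693964/338793 (h = -5 + 1/((568 - 350)*(2177 - 623) + (-27/8 + (3/8)*65)) = -5 + 1/(218*1554 + (-27/8 + 195/8)) = -5 + 1/(338772 + 21) = -5 + 1/338793 = -1693964/338793 ≈ -5.0000)
h - 4186 = -1693964/338793 - 4186 = -1419881462/338793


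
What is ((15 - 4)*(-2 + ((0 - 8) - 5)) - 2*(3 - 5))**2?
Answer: 25921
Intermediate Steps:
((15 - 4)*(-2 + ((0 - 8) - 5)) - 2*(3 - 5))**2 = (11*(-2 + (-8 - 5)) - 2*(-2))**2 = (11*(-2 - 13) + 4)**2 = (11*(-15) + 4)**2 = (-165 + 4)**2 = (-161)**2 = 25921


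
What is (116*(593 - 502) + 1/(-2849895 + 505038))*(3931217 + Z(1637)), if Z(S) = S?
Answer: 97347223323771314/2344857 ≈ 4.1515e+10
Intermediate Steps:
(116*(593 - 502) + 1/(-2849895 + 505038))*(3931217 + Z(1637)) = (116*(593 - 502) + 1/(-2849895 + 505038))*(3931217 + 1637) = (116*91 + 1/(-2344857))*3932854 = (10556 - 1/2344857)*3932854 = (24752310491/2344857)*3932854 = 97347223323771314/2344857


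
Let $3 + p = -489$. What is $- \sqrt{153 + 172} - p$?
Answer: $492 - 5 \sqrt{13} \approx 473.97$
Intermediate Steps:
$p = -492$ ($p = -3 - 489 = -492$)
$- \sqrt{153 + 172} - p = - \sqrt{153 + 172} - -492 = - \sqrt{325} + 492 = - 5 \sqrt{13} + 492 = 492 - 5 \sqrt{13}$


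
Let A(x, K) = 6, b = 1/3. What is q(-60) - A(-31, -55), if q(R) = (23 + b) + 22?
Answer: 118/3 ≈ 39.333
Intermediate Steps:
b = 1/3 ≈ 0.33333
q(R) = 136/3 (q(R) = (23 + 1/3) + 22 = 70/3 + 22 = 136/3)
q(-60) - A(-31, -55) = 136/3 - 1*6 = 136/3 - 6 = 118/3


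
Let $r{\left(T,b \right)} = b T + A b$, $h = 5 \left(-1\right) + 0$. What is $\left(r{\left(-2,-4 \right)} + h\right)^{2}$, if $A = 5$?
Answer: $289$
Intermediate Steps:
$h = -5$ ($h = -5 + 0 = -5$)
$r{\left(T,b \right)} = 5 b + T b$ ($r{\left(T,b \right)} = b T + 5 b = T b + 5 b = 5 b + T b$)
$\left(r{\left(-2,-4 \right)} + h\right)^{2} = \left(- 4 \left(5 - 2\right) - 5\right)^{2} = \left(\left(-4\right) 3 - 5\right)^{2} = \left(-12 - 5\right)^{2} = \left(-17\right)^{2} = 289$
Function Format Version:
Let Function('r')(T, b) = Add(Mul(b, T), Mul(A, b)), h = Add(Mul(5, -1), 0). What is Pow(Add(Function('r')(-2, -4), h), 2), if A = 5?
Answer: 289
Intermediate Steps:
h = -5 (h = Add(-5, 0) = -5)
Function('r')(T, b) = Add(Mul(5, b), Mul(T, b)) (Function('r')(T, b) = Add(Mul(b, T), Mul(5, b)) = Add(Mul(T, b), Mul(5, b)) = Add(Mul(5, b), Mul(T, b)))
Pow(Add(Function('r')(-2, -4), h), 2) = Pow(Add(Mul(-4, Add(5, -2)), -5), 2) = Pow(Add(Mul(-4, 3), -5), 2) = Pow(Add(-12, -5), 2) = Pow(-17, 2) = 289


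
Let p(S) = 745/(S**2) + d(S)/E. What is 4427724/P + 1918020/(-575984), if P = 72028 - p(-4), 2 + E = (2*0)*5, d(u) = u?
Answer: 9648960718809/165836017316 ≈ 58.184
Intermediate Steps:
E = -2 (E = -2 + (2*0)*5 = -2 + 0*5 = -2 + 0 = -2)
p(S) = 745/S**2 - S/2 (p(S) = 745/(S**2) + S/(-2) = 745/S**2 + S*(-1/2) = 745/S**2 - S/2)
P = 1151671/16 (P = 72028 - (745/(-4)**2 - 1/2*(-4)) = 72028 - (745*(1/16) + 2) = 72028 - (745/16 + 2) = 72028 - 1*777/16 = 72028 - 777/16 = 1151671/16 ≈ 71980.)
4427724/P + 1918020/(-575984) = 4427724/(1151671/16) + 1918020/(-575984) = 4427724*(16/1151671) + 1918020*(-1/575984) = 70843584/1151671 - 479505/143996 = 9648960718809/165836017316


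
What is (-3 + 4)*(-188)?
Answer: -188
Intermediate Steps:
(-3 + 4)*(-188) = 1*(-188) = -188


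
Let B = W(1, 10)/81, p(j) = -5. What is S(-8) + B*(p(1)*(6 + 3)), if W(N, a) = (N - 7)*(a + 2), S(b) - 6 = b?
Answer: 38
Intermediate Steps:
S(b) = 6 + b
W(N, a) = (-7 + N)*(2 + a)
B = -8/9 (B = (-14 - 7*10 + 2*1 + 1*10)/81 = (-14 - 70 + 2 + 10)*(1/81) = -72*1/81 = -8/9 ≈ -0.88889)
S(-8) + B*(p(1)*(6 + 3)) = (6 - 8) - (-40)*(6 + 3)/9 = -2 - (-40)*9/9 = -2 - 8/9*(-45) = -2 + 40 = 38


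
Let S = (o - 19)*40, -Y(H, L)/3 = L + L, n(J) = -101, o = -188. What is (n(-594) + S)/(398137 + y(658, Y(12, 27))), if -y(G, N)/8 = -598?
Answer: -8381/402921 ≈ -0.020801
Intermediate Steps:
Y(H, L) = -6*L (Y(H, L) = -3*(L + L) = -6*L)
y(G, N) = 4784 (y(G, N) = -8*(-598) = 4784)
S = -8280 (S = (-188 - 19)*40 = -207*40 = -8280)
(n(-594) + S)/(398137 + y(658, Y(12, 27))) = (-101 - 8280)/(398137 + 4784) = -8381/402921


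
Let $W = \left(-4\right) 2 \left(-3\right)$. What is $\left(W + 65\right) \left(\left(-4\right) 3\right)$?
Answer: $-1068$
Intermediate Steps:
$W = 24$ ($W = \left(-8\right) \left(-3\right) = 24$)
$\left(W + 65\right) \left(\left(-4\right) 3\right) = \left(24 + 65\right) \left(\left(-4\right) 3\right) = 89 \left(-12\right) = -1068$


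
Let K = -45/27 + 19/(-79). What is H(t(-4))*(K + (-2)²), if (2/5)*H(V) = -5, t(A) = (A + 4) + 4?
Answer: -6200/237 ≈ -26.160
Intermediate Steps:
t(A) = 8 + A (t(A) = (4 + A) + 4 = 8 + A)
H(V) = -25/2 (H(V) = (5/2)*(-5) = -25/2)
K = -452/237 (K = -45*1/27 + 19*(-1/79) = -5/3 - 19/79 = -452/237 ≈ -1.9072)
H(t(-4))*(K + (-2)²) = -25*(-452/237 + (-2)²)/2 = -25*(-452/237 + 4)/2 = -25/2*496/237 = -6200/237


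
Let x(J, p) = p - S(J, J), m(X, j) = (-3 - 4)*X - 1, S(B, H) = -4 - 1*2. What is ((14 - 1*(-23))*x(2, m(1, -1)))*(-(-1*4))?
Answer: -296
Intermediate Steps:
S(B, H) = -6 (S(B, H) = -4 - 2 = -6)
m(X, j) = -1 - 7*X (m(X, j) = -7*X - 1 = -1 - 7*X)
x(J, p) = 6 + p (x(J, p) = p - 1*(-6) = p + 6 = 6 + p)
((14 - 1*(-23))*x(2, m(1, -1)))*(-(-1*4)) = ((14 - 1*(-23))*(6 + (-1 - 7*1)))*(-(-1*4)) = ((14 + 23)*(6 + (-1 - 7)))*(-(-4)) = (37*(6 - 8))*(-1*(-4)) = (37*(-2))*4 = -74*4 = -296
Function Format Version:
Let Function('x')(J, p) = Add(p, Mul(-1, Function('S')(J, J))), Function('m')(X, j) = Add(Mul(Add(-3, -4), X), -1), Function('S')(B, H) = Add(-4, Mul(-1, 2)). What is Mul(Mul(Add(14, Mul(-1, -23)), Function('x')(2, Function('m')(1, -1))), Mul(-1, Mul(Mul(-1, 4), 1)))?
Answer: -296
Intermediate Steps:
Function('S')(B, H) = -6 (Function('S')(B, H) = Add(-4, -2) = -6)
Function('m')(X, j) = Add(-1, Mul(-7, X)) (Function('m')(X, j) = Add(Mul(-7, X), -1) = Add(-1, Mul(-7, X)))
Function('x')(J, p) = Add(6, p) (Function('x')(J, p) = Add(p, Mul(-1, -6)) = Add(p, 6) = Add(6, p))
Mul(Mul(Add(14, Mul(-1, -23)), Function('x')(2, Function('m')(1, -1))), Mul(-1, Mul(Mul(-1, 4), 1))) = Mul(Mul(Add(14, Mul(-1, -23)), Add(6, Add(-1, Mul(-7, 1)))), Mul(-1, Mul(Mul(-1, 4), 1))) = Mul(Mul(Add(14, 23), Add(6, Add(-1, -7))), Mul(-1, Mul(-4, 1))) = Mul(Mul(37, Add(6, -8)), Mul(-1, -4)) = Mul(Mul(37, -2), 4) = Mul(-74, 4) = -296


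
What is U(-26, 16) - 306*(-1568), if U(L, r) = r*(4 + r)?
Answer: 480128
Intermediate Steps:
U(-26, 16) - 306*(-1568) = 16*(4 + 16) - 306*(-1568) = 16*20 + 479808 = 320 + 479808 = 480128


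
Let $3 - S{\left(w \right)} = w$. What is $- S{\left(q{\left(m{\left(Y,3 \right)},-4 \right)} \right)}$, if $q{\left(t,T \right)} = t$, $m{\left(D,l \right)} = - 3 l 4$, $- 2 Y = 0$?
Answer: $-39$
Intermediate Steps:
$Y = 0$ ($Y = \left(- \frac{1}{2}\right) 0 = 0$)
$m{\left(D,l \right)} = - 12 l$
$S{\left(w \right)} = 3 - w$
$- S{\left(q{\left(m{\left(Y,3 \right)},-4 \right)} \right)} = - (3 - \left(-12\right) 3) = - (3 - -36) = - (3 + 36) = \left(-1\right) 39 = -39$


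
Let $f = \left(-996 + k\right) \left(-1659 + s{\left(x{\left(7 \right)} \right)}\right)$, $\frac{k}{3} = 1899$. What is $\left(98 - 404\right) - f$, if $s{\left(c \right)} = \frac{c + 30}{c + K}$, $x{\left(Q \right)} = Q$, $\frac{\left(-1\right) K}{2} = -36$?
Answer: $\frac{615919650}{79} \approx 7.7964 \cdot 10^{6}$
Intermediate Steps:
$K = 72$ ($K = \left(-2\right) \left(-36\right) = 72$)
$k = 5697$ ($k = 3 \cdot 1899 = 5697$)
$s{\left(c \right)} = \frac{30 + c}{72 + c}$ ($s{\left(c \right)} = \frac{c + 30}{c + 72} = \frac{30 + c}{72 + c}$)
$f = - \frac{615943824}{79}$ ($f = \left(-996 + 5697\right) \left(-1659 + \frac{30 + 7}{72 + 7}\right) = 4701 \left(-1659 + \frac{1}{79} \cdot 37\right) = 4701 \left(-1659 + \frac{37}{79}\right) = 4701 \left(- \frac{131024}{79}\right) = - \frac{615943824}{79} \approx -7.7968 \cdot 10^{6}$)
$\left(98 - 404\right) - f = \left(98 - 404\right) - - \frac{615943824}{79} = \left(98 - 404\right) + \frac{615943824}{79} = -306 + \frac{615943824}{79} = \frac{615919650}{79}$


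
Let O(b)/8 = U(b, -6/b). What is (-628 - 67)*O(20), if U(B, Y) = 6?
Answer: -33360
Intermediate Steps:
O(b) = 48 (O(b) = 8*6 = 48)
(-628 - 67)*O(20) = (-628 - 67)*48 = -695*48 = -33360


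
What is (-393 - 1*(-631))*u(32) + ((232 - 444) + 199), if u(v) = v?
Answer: 7603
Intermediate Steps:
(-393 - 1*(-631))*u(32) + ((232 - 444) + 199) = (-393 - 1*(-631))*32 + ((232 - 444) + 199) = (-393 + 631)*32 + (-212 + 199) = 238*32 - 13 = 7616 - 13 = 7603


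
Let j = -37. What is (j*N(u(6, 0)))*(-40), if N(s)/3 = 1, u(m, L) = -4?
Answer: 4440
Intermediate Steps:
N(s) = 3 (N(s) = 3*1 = 3)
(j*N(u(6, 0)))*(-40) = -37*3*(-40) = -111*(-40) = 4440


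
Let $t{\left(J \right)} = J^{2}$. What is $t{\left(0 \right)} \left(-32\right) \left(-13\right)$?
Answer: $0$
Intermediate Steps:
$t{\left(0 \right)} \left(-32\right) \left(-13\right) = 0^{2} \left(-32\right) \left(-13\right) = 0 \left(-32\right) \left(-13\right) = 0 \left(-13\right) = 0$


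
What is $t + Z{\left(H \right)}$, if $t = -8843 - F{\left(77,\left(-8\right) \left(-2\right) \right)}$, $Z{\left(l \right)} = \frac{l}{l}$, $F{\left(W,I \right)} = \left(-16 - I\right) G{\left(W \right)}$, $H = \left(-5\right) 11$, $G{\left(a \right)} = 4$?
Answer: $-8714$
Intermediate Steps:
$H = -55$
$F{\left(W,I \right)} = -64 - 4 I$ ($F{\left(W,I \right)} = \left(-16 - I\right) 4 = -64 - 4 I$)
$Z{\left(l \right)} = 1$
$t = -8715$ ($t = -8843 - \left(-64 - 4 \left(\left(-8\right) \left(-2\right)\right)\right) = -8843 - \left(-64 - 64\right) = -8843 - -128 = -8843 + 128 = -8715$)
$t + Z{\left(H \right)} = -8715 + 1 = -8714$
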